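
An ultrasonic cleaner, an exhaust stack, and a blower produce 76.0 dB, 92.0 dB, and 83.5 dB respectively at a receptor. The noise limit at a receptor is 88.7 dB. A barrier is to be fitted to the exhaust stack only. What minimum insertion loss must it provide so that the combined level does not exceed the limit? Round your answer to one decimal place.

5.2 dB

Fixed contribution from the other sources: Σ 10^(L/10) = 10^(76.0/10) + 10^(83.5/10) = 2.637e+08 (84.21 dB).
To meet 88.7 dB overall, the treated exhaust stack may contribute at most 10^(88.7/10) − 2.637e+08 = 4.776e+08, i.e. 86.79 dB.
Required insertion loss = 92.0 − 86.79 = 5.21 dB.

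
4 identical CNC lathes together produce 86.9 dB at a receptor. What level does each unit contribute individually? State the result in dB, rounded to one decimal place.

80.9 dB

For N identical incoherent sources L_total = L₁ + 10·log₁₀ N, so L₁ = 86.9 − 10·log₁₀(4) = 86.9 − 6.021.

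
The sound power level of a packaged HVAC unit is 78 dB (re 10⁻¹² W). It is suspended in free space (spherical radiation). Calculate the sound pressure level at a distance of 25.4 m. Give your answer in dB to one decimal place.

Free-field spherical radiation: L_p = L_w − 10·log₁₀(4π·r²), r = 25.4 m.
4π·r² = 8107 m², 10·log₁₀ of that is 39.089 dB.
L_p = 78 − 39.089 = 38.91 dB.

38.9 dB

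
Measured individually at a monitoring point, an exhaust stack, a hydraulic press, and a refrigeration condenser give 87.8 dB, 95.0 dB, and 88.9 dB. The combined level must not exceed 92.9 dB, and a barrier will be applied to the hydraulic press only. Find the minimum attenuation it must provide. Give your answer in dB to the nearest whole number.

7 dB

Fixed contribution from the other sources: Σ 10^(L/10) = 10^(87.8/10) + 10^(88.9/10) = 1.379e+09 (91.40 dB).
The limit corresponds to 10^(92.9/10) = 1.950e+09; subtracting the fixed part leaves 5.710e+08 for the hydraulic press, i.e. 87.57 dB.
So the hydraulic press must be reduced from 95.0 to 87.57 dB: IL = 7.43 dB.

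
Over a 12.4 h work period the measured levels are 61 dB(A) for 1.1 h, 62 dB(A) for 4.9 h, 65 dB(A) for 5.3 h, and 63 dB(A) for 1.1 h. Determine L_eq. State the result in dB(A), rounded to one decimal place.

63.6 dB(A)

The energy average is taken in the linear domain: L_eq = 10·log₁₀[(Σ tᵢ·10^(Lᵢ/10))/T], T = 12.4 h.
Σ tᵢ·10^(Lᵢ/10) = 1.1·10^(61/10) + 4.9·10^(62/10) + 5.3·10^(65/10) + 1.1·10^(63/10) = 2.811e+07.
L_eq = 10·log₁₀(2.811e+07/12.4) = 63.55 dB(A).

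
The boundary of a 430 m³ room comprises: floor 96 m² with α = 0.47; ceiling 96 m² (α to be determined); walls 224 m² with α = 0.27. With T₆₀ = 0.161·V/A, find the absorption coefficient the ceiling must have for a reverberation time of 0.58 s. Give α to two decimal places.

From T₆₀ = 0.161·V/A, the target T₆₀ = 0.58 s needs A = 0.161·430/0.58 = 119.36 m².
Absorption from the other surfaces = 96·0.47 + 224·0.27 = 105.60 m², so the ceiling must supply 13.76 m² over 96 m².
α = 13.76/96 = 0.143.

0.14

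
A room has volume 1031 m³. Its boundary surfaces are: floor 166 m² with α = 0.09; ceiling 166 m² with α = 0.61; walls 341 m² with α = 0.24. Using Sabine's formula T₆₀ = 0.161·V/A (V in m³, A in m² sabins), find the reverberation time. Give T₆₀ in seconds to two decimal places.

0.84 s

A = Σ Sᵢαᵢ = 166·0.09 + 166·0.61 + 341·0.24 = 198.04 m².
T₆₀ = 0.161·V/A = 0.161·1031/198.04 = 0.838 s.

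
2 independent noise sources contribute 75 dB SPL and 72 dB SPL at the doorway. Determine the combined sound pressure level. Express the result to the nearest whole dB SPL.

Incoherent sources combine by intensity addition: L_total = 10·log₁₀(Σ 10^(L_i/10)).
Σ 10^(L/10) = 10^(75/10) + 10^(72/10) = 4.747e+07.
L_total = 10·log₁₀(4.747e+07) = 76.76 dB SPL.

77 dB SPL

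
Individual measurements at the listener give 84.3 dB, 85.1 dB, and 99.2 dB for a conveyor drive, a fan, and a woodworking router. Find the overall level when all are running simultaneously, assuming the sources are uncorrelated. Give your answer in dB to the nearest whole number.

Incoherent sources combine by intensity addition: L_total = 10·log₁₀(Σ 10^(L_i/10)).
Σ 10^(L/10) = 10^(84.3/10) + 10^(85.1/10) + 10^(99.2/10) = 8.910e+09.
L_total = 10·log₁₀(8.910e+09) = 99.50 dB.

99 dB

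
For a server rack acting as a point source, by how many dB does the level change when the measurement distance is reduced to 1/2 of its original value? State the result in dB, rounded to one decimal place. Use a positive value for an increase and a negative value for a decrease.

+6.0 dB

Point-source spreading: ΔL = −20·log₁₀(r₂/r₁).
ΔL = −20·log₁₀(0.5) = +6.02 dB.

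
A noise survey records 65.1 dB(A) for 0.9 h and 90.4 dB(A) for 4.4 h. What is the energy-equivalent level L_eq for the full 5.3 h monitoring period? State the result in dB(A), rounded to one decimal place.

89.6 dB(A)

The energy average is taken in the linear domain: L_eq = 10·log₁₀[(Σ tᵢ·10^(Lᵢ/10))/T], T = 5.3 h.
Σ tᵢ·10^(Lᵢ/10) = 0.9·10^(65.1/10) + 4.4·10^(90.4/10) = 4.827e+09.
L_eq = 10·log₁₀(4.827e+09/5.3) = 89.59 dB(A).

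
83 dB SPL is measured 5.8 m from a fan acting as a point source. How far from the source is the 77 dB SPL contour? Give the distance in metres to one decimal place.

The 6.0 dB drop corresponds to a distance ratio of 10^(6.0/20) for a point source.
r₂ = 5.8·10^((83−77)/20) = 5.8·10^(6.0/20) = 11.57 m.

11.6 m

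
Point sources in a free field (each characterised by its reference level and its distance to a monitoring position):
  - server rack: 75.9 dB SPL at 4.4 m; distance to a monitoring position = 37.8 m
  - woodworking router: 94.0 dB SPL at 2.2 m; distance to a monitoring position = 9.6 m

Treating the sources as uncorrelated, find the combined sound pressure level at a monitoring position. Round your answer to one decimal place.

81.2 dB SPL

Propagate each source to the receiver with L = L_ref − 20·log₁₀(r/r_ref), then add intensities.
server rack: 75.9 − 20·log₁₀(37.8/4.4) = 75.9 − 18.68 = 57.22 dB SPL.
woodworking router: 94.0 − 20·log₁₀(9.6/2.2) = 94.0 − 12.80 = 81.20 dB SPL.
Σ 10^(L/10) = 1.324e+08 → L_total = 10·log₁₀(1.324e+08) = 81.22 dB SPL.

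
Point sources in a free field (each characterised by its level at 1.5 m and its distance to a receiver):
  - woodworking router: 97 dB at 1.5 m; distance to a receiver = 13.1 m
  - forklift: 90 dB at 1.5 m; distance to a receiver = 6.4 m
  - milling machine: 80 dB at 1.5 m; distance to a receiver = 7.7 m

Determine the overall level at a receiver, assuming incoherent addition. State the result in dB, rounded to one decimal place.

Propagate each source to the receiver with L = L_ref − 20·log₁₀(r/r_ref), then add intensities.
woodworking router: 97 − 20·log₁₀(13.1/1.5) = 97 − 18.82 = 78.18 dB.
forklift: 90 − 20·log₁₀(6.4/1.5) = 90 − 12.60 = 77.40 dB.
milling machine: 80 − 20·log₁₀(7.7/1.5) = 80 − 14.21 = 65.79 dB.
Σ 10^(L/10) = 1.244e+08 → L_total = 10·log₁₀(1.244e+08) = 80.95 dB.

80.9 dB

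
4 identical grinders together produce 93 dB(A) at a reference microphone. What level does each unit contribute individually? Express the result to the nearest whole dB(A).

4 equal contributions raise the level by 10·log₁₀ 4 = 6.021 dB, so each unit alone gives 93 − 6.021.

87 dB(A)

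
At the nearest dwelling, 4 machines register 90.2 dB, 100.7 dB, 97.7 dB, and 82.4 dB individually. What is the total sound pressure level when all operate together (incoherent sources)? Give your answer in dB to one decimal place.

Incoherent sources combine by intensity addition: L_total = 10·log₁₀(Σ 10^(L_i/10)).
Σ 10^(L/10) = 10^(90.2/10) + 10^(100.7/10) + 10^(97.7/10) + 10^(82.4/10) = 1.886e+10.
L_total = 10·log₁₀(1.886e+10) = 102.76 dB.

102.8 dB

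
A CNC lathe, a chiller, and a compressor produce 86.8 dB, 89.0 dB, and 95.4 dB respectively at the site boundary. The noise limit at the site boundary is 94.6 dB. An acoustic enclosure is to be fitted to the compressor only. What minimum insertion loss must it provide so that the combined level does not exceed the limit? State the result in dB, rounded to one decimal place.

Fixed contribution from the other sources: Σ 10^(L/10) = 10^(86.8/10) + 10^(89.0/10) = 1.273e+09 (91.05 dB).
The limit corresponds to 10^(94.6/10) = 2.884e+09; subtracting the fixed part leaves 1.611e+09 for the compressor, i.e. 92.07 dB.
Required insertion loss = 95.4 − 92.07 = 3.33 dB.

3.3 dB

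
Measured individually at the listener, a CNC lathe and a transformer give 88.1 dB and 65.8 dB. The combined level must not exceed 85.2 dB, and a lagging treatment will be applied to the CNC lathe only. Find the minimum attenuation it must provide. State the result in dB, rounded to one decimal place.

3.0 dB

The untreated sources together contribute 10^(65.8/10) = 3.802e+06, i.e. 65.80 dB.
To meet 85.2 dB overall, the treated CNC lathe may contribute at most 10^(85.2/10) − 3.802e+06 = 3.273e+08, i.e. 85.15 dB.
Required insertion loss = 88.1 − 85.15 = 2.95 dB.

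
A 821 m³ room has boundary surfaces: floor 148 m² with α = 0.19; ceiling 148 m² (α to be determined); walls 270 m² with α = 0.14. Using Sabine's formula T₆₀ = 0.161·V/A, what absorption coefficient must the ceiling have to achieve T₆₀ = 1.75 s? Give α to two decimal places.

0.06

A = 0.161·V/T₆₀ = 0.161·821/1.75 = 75.53 m² sabins.
Absorption from the other surfaces = 148·0.19 + 270·0.14 = 65.92 m², so the ceiling must supply 9.61 m² over 148 m².
α = 9.61/148 = 0.065.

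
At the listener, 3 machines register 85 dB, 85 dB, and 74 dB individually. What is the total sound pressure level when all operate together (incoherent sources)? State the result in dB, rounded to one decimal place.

For uncorrelated sources the intensities add, so convert each level to linear form, sum, and take 10·log₁₀ of the total.
Σ 10^(L/10) = 10^(85/10) + 10^(85/10) + 10^(74/10) = 6.576e+08.
L_total = 10·log₁₀(6.576e+08) = 88.18 dB.

88.2 dB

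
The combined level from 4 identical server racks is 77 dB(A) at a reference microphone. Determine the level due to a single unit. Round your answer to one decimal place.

71.0 dB(A)

4 equal contributions raise the level by 10·log₁₀ 4 = 6.021 dB, so each unit alone gives 77 − 6.021.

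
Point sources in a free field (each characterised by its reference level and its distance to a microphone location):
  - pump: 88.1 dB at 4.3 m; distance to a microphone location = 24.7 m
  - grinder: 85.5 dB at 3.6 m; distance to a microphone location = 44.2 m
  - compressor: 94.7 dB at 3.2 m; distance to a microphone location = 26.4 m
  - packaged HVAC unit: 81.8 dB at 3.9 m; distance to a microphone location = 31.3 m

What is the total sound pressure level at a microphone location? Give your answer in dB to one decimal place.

Apply inverse-square spreading to bring every level to the receiver, then sum 10^(L/10).
pump: 88.1 − 20·log₁₀(24.7/4.3) = 88.1 − 15.18 = 72.92 dB.
grinder: 85.5 − 20·log₁₀(44.2/3.6) = 85.5 − 21.78 = 63.72 dB.
compressor: 94.7 − 20·log₁₀(26.4/3.2) = 94.7 − 18.33 = 76.37 dB.
packaged HVAC unit: 81.8 − 20·log₁₀(31.3/3.9) = 81.8 − 18.09 = 63.71 dB.
Σ 10^(L/10) = 6.763e+07 → L_total = 10·log₁₀(6.763e+07) = 78.30 dB.

78.3 dB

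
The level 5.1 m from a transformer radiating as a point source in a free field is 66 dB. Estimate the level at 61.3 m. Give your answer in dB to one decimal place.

For a point source, L₂ = L₁ − 20·log₁₀(r₂/r₁).
L₂ = 66 − 20·log₁₀(61.3/5.1) = 66 − 21.598 = 44.40 dB.

44.4 dB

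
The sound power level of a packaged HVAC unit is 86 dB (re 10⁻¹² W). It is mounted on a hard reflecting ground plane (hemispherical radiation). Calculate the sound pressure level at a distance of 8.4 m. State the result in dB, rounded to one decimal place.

59.5 dB

The power spreads over a hemisphere of area 2π·r², so L_p = L_w − 10·log₁₀(2π·r²).
2π·r² = 443.3 m², 10·log₁₀ of that is 26.467 dB.
L_p = 86 − 26.467 = 59.53 dB.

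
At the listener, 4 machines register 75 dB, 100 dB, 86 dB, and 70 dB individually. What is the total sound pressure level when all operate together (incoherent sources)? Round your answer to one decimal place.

100.2 dB

Incoherent sources combine by intensity addition: L_total = 10·log₁₀(Σ 10^(L_i/10)).
Σ 10^(L/10) = 10^(75/10) + 10^(100/10) + 10^(86/10) + 10^(70/10) = 1.044e+10.
L_total = 10·log₁₀(1.044e+10) = 100.19 dB.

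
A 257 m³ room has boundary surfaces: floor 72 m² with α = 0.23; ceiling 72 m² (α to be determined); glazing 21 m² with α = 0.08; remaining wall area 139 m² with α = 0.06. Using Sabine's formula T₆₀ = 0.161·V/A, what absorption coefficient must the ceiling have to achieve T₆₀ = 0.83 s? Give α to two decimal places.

0.32

From T₆₀ = 0.161·V/A, the target T₆₀ = 0.83 s needs A = 0.161·257/0.83 = 49.85 m².
Absorption from the other surfaces = 72·0.23 + 21·0.08 + 139·0.06 = 26.58 m², so the ceiling must supply 23.27 m² over 72 m².
α = 23.27/72 = 0.323.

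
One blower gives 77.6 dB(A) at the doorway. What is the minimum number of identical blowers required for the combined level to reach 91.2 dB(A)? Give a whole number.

23

Need L₁ + 10·log₁₀ N ≥ 91.2, i.e. log₁₀ N ≥ 1.36.
N ≥ 10^(13.6/10) = 22.909, so N = 23.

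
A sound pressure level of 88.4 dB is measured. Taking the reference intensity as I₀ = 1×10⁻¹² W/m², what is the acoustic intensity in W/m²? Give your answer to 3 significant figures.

0.000692 W/m²

I = I₀·10^(L/10) = 10⁻¹² × 10^(88.4/10) = 10^(-3.160).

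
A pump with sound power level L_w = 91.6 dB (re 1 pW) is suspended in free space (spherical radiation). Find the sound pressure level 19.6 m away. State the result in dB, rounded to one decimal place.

The power spreads over a sphere of area 4π·r², so L_p = L_w − 10·log₁₀(4π·r²).
4π·r² = 4827 m², 10·log₁₀ of that is 36.837 dB.
L_p = 91.6 − 36.837 = 54.76 dB.

54.8 dB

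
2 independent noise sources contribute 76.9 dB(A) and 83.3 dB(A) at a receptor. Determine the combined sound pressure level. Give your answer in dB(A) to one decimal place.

For uncorrelated sources the intensities add, so convert each level to linear form, sum, and take 10·log₁₀ of the total.
Σ 10^(L/10) = 10^(76.9/10) + 10^(83.3/10) = 2.628e+08.
L_total = 10·log₁₀(2.628e+08) = 84.20 dB(A).

84.2 dB(A)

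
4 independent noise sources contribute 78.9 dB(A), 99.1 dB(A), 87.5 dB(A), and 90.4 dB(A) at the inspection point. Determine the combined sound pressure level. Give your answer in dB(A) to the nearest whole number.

100 dB(A)

Incoherent sources combine by intensity addition: L_total = 10·log₁₀(Σ 10^(L_i/10)).
Σ 10^(L/10) = 10^(78.9/10) + 10^(99.1/10) + 10^(87.5/10) + 10^(90.4/10) = 9.865e+09.
L_total = 10·log₁₀(9.865e+09) = 99.94 dB(A).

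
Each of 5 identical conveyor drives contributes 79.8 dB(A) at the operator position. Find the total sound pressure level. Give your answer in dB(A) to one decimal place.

86.8 dB(A)

L_total = L₁ + 10·log₁₀ N for N identical incoherent sources.
L_total = 79.8 + 10·log₁₀(5) = 79.8 + 6.990 = 86.79 dB(A).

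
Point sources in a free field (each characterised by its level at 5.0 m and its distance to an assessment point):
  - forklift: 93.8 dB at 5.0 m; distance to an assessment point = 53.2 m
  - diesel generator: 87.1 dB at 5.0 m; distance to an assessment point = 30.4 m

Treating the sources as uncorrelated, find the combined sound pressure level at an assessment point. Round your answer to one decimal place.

Propagate each source to the receiver with L = L_ref − 20·log₁₀(r/r_ref), then add intensities.
forklift: 93.8 − 20·log₁₀(53.2/5.0) = 93.8 − 20.54 = 73.26 dB.
diesel generator: 87.1 − 20·log₁₀(30.4/5.0) = 87.1 − 15.68 = 71.42 dB.
Σ 10^(L/10) = 3.506e+07 → L_total = 10·log₁₀(3.506e+07) = 75.45 dB.

75.4 dB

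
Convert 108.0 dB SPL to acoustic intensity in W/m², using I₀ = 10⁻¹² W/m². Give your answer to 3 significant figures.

L = 10·log₁₀(I/I₀) ⇒ I = I₀·10^(L/10) = 10⁻¹² × 10^10.80.

0.0631 W/m²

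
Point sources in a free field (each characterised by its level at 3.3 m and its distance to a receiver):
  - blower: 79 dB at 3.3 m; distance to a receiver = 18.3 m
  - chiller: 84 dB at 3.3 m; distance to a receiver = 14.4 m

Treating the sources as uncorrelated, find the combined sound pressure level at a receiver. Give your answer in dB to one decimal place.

Propagate each source to the receiver with L = L_ref − 20·log₁₀(r/r_ref), then add intensities.
blower: 79 − 20·log₁₀(18.3/3.3) = 79 − 14.88 = 64.12 dB.
chiller: 84 − 20·log₁₀(14.4/3.3) = 84 − 12.80 = 71.20 dB.
Σ 10^(L/10) = 1.577e+07 → L_total = 10·log₁₀(1.577e+07) = 71.98 dB.

72.0 dB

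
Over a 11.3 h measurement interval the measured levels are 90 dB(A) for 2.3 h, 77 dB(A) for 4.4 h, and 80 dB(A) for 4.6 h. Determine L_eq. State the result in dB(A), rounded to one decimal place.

84.2 dB(A)

L_eq = 10·log₁₀[(1/T)·Σ tᵢ·10^(Lᵢ/10)] with T = 11.3 h.
Σ tᵢ·10^(Lᵢ/10) = 2.3·10^(90/10) + 4.4·10^(77/10) + 4.6·10^(80/10) = 2.981e+09.
L_eq = 10·log₁₀(2.981e+09/11.3) = 84.21 dB(A).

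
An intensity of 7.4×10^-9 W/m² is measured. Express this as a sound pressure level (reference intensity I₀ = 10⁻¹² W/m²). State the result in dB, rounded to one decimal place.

L = 10·log₁₀(I/I₀) = 10·log₁₀(7.4×10^-9/10⁻¹²) = 10·log₁₀(7.4×10^3).
L = 10·(0.8692 + 3) = 38.69 dB.

38.7 dB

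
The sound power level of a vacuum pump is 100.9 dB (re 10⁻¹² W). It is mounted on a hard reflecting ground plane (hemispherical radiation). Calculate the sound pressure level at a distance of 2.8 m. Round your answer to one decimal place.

L_p = L_w − 10·log₁₀(2π·r²) with r = 2.8 m.
2π·r² = 49.26 m², 10·log₁₀ of that is 16.925 dB.
L_p = 100.9 − 16.925 = 83.98 dB.

84.0 dB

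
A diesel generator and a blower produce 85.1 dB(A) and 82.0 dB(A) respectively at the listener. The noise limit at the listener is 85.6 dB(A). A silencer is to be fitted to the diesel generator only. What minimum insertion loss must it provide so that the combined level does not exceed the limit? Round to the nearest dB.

Fixed contribution from the other source: Σ 10^(L/10) = 10^(82.0/10) = 1.585e+08 (82.00 dB(A)).
The limit corresponds to 10^(85.6/10) = 3.631e+08; subtracting the fixed part leaves 2.046e+08 for the diesel generator, i.e. 83.11 dB(A).
So the diesel generator must be reduced from 85.1 to 83.11 dB(A): IL = 1.99 dB.

2 dB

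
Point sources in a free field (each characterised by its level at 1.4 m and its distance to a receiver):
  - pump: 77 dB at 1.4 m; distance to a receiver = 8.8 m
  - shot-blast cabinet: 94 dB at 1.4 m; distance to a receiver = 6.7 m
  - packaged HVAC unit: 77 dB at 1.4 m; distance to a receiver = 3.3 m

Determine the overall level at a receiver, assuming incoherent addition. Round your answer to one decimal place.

80.8 dB

Apply inverse-square spreading to bring every level to the receiver, then sum 10^(L/10).
pump: 77 − 20·log₁₀(8.8/1.4) = 77 − 15.97 = 61.03 dB.
shot-blast cabinet: 94 − 20·log₁₀(6.7/1.4) = 94 − 13.60 = 80.40 dB.
packaged HVAC unit: 77 − 20·log₁₀(3.3/1.4) = 77 − 7.45 = 69.55 dB.
Σ 10^(L/10) = 1.200e+08 → L_total = 10·log₁₀(1.200e+08) = 80.79 dB.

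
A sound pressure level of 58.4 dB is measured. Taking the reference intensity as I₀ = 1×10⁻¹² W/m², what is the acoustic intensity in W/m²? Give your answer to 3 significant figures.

L = 10·log₁₀(I/I₀) ⇒ I = I₀·10^(L/10) = 10⁻¹² × 10^5.84.

6.92e-07 W/m²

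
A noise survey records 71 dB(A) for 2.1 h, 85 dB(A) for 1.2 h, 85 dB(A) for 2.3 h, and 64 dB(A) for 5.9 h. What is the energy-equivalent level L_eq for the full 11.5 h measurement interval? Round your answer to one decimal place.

L_eq = 10·log₁₀[(1/T)·Σ tᵢ·10^(Lᵢ/10)] with T = 11.5 h.
Σ tᵢ·10^(Lᵢ/10) = 2.1·10^(71/10) + 1.2·10^(85/10) + 2.3·10^(85/10) + 5.9·10^(64/10) = 1.148e+09.
L_eq = 10·log₁₀(1.148e+09/11.5) = 79.99 dB(A).

80.0 dB(A)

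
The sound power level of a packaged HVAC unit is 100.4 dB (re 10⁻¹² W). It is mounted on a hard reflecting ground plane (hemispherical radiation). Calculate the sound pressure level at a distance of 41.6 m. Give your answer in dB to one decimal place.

60.0 dB

L_p = L_w − 10·log₁₀(2π·r²) with r = 41.6 m.
2π·r² = 1.087e+04 m², 10·log₁₀ of that is 40.364 dB.
L_p = 100.4 − 40.364 = 60.04 dB.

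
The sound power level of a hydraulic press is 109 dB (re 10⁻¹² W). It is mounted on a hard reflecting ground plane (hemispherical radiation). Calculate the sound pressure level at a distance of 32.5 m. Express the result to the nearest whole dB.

71 dB

Free-field hemispherical radiation: L_p = L_w − 10·log₁₀(2π·r²), r = 32.5 m.
2π·r² = 6637 m², 10·log₁₀ of that is 38.219 dB.
L_p = 109 − 38.219 = 70.78 dB.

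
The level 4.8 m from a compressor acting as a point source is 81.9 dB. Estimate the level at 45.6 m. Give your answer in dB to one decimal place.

62.3 dB

Spherical spreading from a point source gives a 20·log₁₀(r₂/r₁) drop.
L₂ = 81.9 − 20·log₁₀(45.6/4.8) = 81.9 − 19.554 = 62.35 dB.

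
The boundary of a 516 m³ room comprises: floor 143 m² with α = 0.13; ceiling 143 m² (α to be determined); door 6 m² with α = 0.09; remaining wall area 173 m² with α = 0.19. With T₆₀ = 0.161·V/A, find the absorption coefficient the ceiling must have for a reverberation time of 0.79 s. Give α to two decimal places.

0.37

Required total absorption A = 0.161·516/0.79 = 105.16 m².
Absorption from the other surfaces = 143·0.13 + 6·0.09 + 173·0.19 = 52.00 m², so the ceiling must supply 53.16 m² over 143 m².
α = 53.16/143 = 0.372.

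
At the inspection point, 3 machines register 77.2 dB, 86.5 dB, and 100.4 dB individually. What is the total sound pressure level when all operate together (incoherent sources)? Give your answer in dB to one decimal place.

100.6 dB

For uncorrelated sources the intensities add, so convert each level to linear form, sum, and take 10·log₁₀ of the total.
Σ 10^(L/10) = 10^(77.2/10) + 10^(86.5/10) + 10^(100.4/10) = 1.146e+10.
L_total = 10·log₁₀(1.146e+10) = 100.59 dB.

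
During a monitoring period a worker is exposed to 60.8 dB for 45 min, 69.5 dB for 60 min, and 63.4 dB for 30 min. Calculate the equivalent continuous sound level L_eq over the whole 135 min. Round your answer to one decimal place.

66.9 dB

The energy average is taken in the linear domain: L_eq = 10·log₁₀[(Σ tᵢ·10^(Lᵢ/10))/T], T = 135 min.
Σ tᵢ·10^(Lᵢ/10) = 45·10^(60.8/10) + 60·10^(69.5/10) + 30·10^(63.4/10) = 6.545e+08.
L_eq = 10·log₁₀(6.545e+08/135) = 66.86 dB.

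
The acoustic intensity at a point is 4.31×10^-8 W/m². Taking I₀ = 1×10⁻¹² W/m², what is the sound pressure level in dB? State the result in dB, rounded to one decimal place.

46.3 dB

L = 10·log₁₀(I/I₀) = 10·log₁₀(4.31×10^-8/10⁻¹²) = 10·log₁₀(4.31×10^4).
L = 10·(0.6345 + 4) = 46.34 dB.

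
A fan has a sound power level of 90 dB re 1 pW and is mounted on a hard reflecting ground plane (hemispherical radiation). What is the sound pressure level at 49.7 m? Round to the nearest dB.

48 dB

Free-field hemispherical radiation: L_p = L_w − 10·log₁₀(2π·r²), r = 49.7 m.
2π·r² = 1.552e+04 m², 10·log₁₀ of that is 41.909 dB.
L_p = 90 − 41.909 = 48.09 dB.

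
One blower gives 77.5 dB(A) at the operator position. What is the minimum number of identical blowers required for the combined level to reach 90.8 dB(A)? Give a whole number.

22

N identical sources give L₁ + 10·log₁₀ N, so require 10·log₁₀ N ≥ 90.8 − 77.5 = 13.3 dB.
N ≥ 10^(13.3/10) = 21.380, so N = 22.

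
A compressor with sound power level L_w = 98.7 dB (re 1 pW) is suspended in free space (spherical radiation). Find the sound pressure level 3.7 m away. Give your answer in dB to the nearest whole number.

76 dB

L_p = L_w − 10·log₁₀(4π·r²) with r = 3.7 m.
4π·r² = 172 m², 10·log₁₀ of that is 22.356 dB.
L_p = 98.7 − 22.356 = 76.34 dB.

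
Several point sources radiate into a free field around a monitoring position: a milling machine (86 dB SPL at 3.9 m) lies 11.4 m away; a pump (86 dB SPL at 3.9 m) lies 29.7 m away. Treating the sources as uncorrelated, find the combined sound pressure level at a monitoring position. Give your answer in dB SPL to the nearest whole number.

Propagate each source to the receiver with L = L_ref − 20·log₁₀(r/r_ref), then add intensities.
milling machine: 86 − 20·log₁₀(11.4/3.9) = 86 − 9.32 = 76.68 dB SPL.
pump: 86 − 20·log₁₀(29.7/3.9) = 86 − 17.63 = 68.37 dB SPL.
Σ 10^(L/10) = 5.346e+07 → L_total = 10·log₁₀(5.346e+07) = 77.28 dB SPL.

77 dB SPL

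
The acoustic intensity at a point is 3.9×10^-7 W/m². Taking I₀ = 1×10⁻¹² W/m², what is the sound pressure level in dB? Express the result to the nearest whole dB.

L = 10·log₁₀(I/I₀) = 10·log₁₀(3.9×10^-7/10⁻¹²) = 10·log₁₀(3.9×10^5).
L = 10·(0.5911 + 5) = 55.91 dB.

56 dB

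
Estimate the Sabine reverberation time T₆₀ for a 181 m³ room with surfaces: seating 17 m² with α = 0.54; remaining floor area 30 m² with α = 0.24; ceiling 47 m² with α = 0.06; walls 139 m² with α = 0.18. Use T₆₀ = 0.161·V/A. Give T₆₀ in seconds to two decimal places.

A = Σ Sᵢαᵢ = 17·0.54 + 30·0.24 + 47·0.06 + 139·0.18 = 44.22 m².
T₆₀ = 0.161·V/A = 0.161·181/44.22 = 0.659 s.

0.66 s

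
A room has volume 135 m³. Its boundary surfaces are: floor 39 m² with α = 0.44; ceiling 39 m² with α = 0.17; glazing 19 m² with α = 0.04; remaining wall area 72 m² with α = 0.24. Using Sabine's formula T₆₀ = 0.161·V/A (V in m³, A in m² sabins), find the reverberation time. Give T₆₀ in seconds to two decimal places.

Total absorption A = 39·0.44 + 39·0.17 + 19·0.04 + 72·0.24 = 41.83 m² sabins.
T₆₀ = 0.161 × 135 / 41.83 = 0.520 s.

0.52 s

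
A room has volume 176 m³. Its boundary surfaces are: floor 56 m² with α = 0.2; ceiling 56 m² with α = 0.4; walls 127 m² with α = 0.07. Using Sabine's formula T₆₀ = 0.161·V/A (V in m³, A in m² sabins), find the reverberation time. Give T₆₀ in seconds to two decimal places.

A = Σ Sᵢαᵢ = 56·0.2 + 56·0.4 + 127·0.07 = 42.49 m².
T₆₀ = 0.161·V/A = 0.161·176/42.49 = 0.667 s.

0.67 s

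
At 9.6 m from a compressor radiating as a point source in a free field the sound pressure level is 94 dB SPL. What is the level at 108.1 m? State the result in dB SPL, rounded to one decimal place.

73.0 dB SPL

For a point source, L₂ = L₁ − 20·log₁₀(r₂/r₁).
L₂ = 94 − 20·log₁₀(108.1/9.6) = 94 − 21.031 = 72.97 dB SPL.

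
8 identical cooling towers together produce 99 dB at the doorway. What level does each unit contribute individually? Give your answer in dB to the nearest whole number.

90 dB

8 equal contributions raise the level by 10·log₁₀ 8 = 9.031 dB, so each unit alone gives 99 − 9.031.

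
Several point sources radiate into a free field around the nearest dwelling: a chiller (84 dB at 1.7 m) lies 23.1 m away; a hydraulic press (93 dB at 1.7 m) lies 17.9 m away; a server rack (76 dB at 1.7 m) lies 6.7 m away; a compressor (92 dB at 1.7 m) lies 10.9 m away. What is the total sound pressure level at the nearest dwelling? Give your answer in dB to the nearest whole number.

Propagate each source to the receiver with L = L_ref − 20·log₁₀(r/r_ref), then add intensities.
chiller: 84 − 20·log₁₀(23.1/1.7) = 84 − 22.66 = 61.34 dB.
hydraulic press: 93 − 20·log₁₀(17.9/1.7) = 93 − 20.45 = 72.55 dB.
server rack: 76 − 20·log₁₀(6.7/1.7) = 76 − 11.91 = 64.09 dB.
compressor: 92 − 20·log₁₀(10.9/1.7) = 92 − 16.14 = 75.86 dB.
Σ 10^(L/10) = 6.047e+07 → L_total = 10·log₁₀(6.047e+07) = 77.82 dB.

78 dB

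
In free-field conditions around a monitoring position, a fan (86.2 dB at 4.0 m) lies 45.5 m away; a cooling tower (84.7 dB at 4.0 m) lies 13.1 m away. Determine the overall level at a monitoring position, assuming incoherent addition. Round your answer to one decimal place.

First find each source's level at the receiver (point-source: −20·log₁₀(r/r_ref)), then combine on an intensity basis.
fan: 86.2 − 20·log₁₀(45.5/4.0) = 86.2 − 21.12 = 65.08 dB.
cooling tower: 84.7 − 20·log₁₀(13.1/4.0) = 84.7 − 10.30 = 74.40 dB.
Σ 10^(L/10) = 3.074e+07 → L_total = 10·log₁₀(3.074e+07) = 74.88 dB.

74.9 dB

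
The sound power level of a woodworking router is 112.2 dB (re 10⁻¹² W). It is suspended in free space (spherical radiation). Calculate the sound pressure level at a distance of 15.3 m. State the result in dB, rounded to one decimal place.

77.5 dB

Free-field spherical radiation: L_p = L_w − 10·log₁₀(4π·r²), r = 15.3 m.
4π·r² = 2942 m², 10·log₁₀ of that is 34.686 dB.
L_p = 112.2 − 34.686 = 77.51 dB.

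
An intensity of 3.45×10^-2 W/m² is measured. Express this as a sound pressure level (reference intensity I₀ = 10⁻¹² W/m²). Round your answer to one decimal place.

105.4 dB

I/I₀ = 3.45×10^-2/10⁻¹² = 3.45×10^10, and L = 10·log₁₀(I/I₀).
L = 10·(0.5378 + 10) = 105.38 dB.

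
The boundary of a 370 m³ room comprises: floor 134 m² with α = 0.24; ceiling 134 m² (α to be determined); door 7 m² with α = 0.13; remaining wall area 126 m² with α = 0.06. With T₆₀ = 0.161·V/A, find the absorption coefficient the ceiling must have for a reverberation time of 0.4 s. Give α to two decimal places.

0.81

Required total absorption A = 0.161·370/0.4 = 148.92 m².
Absorption from the other surfaces = 134·0.24 + 7·0.13 + 126·0.06 = 40.63 m², so the ceiling must supply 108.29 m² over 134 m².
α = 108.29/134 = 0.808.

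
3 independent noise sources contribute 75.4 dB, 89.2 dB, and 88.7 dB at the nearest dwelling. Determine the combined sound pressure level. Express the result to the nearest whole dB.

92 dB

Incoherent sources combine by intensity addition: L_total = 10·log₁₀(Σ 10^(L_i/10)).
Σ 10^(L/10) = 10^(75.4/10) + 10^(89.2/10) + 10^(88.7/10) = 1.608e+09.
L_total = 10·log₁₀(1.608e+09) = 92.06 dB.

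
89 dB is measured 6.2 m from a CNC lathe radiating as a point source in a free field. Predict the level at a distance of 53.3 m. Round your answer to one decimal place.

Point-source attenuation: ΔL = 20·log₁₀(r₂/r₁) = 20·log₁₀(53.3/6.2) = 18.687 dB.
L₂ = 89 − 20·log₁₀(53.3/6.2) = 89 − 18.687 = 70.31 dB.

70.3 dB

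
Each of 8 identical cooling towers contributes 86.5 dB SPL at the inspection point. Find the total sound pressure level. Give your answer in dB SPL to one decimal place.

N identical incoherent sources raise the level by 10·log₁₀ N.
L_total = 86.5 + 10·log₁₀(8) = 86.5 + 9.031 = 95.53 dB SPL.

95.5 dB SPL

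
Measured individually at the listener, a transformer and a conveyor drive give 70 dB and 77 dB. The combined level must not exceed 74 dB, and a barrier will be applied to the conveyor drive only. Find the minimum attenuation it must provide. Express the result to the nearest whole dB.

5 dB

Fixed contribution from the other source: Σ 10^(L/10) = 10^(70/10) = 1.000e+07 (70.00 dB).
The limit corresponds to 10^(74/10) = 2.512e+07; subtracting the fixed part leaves 1.512e+07 for the conveyor drive, i.e. 71.80 dB.
So the conveyor drive must be reduced from 77 to 71.80 dB: IL = 5.20 dB.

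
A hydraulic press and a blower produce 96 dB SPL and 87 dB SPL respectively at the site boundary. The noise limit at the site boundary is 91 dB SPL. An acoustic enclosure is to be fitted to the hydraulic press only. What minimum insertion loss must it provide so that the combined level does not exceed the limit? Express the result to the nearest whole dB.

Everything except the hydraulic press sums to 10^(87/10) = 5.012e+08 in linear terms, 87.00 dB SPL.
To meet 91 dB SPL overall, the treated hydraulic press may contribute at most 10^(91/10) − 5.012e+08 = 7.577e+08, i.e. 88.80 dB SPL.
Required insertion loss = 96 − 88.80 = 7.20 dB.

7 dB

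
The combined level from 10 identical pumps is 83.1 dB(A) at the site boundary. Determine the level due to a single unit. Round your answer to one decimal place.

Dividing the total intensity by 10 lowers the level by 10·log₁₀ 10 = 10.000 dB: L₁ = 83.1 − 10.000.

73.1 dB(A)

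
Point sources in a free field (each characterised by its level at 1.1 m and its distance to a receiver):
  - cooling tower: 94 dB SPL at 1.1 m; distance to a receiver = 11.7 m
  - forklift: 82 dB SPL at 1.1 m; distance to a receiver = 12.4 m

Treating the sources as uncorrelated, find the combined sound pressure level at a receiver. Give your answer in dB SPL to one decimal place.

First find each source's level at the receiver (point-source: −20·log₁₀(r/r_ref)), then combine on an intensity basis.
cooling tower: 94 − 20·log₁₀(11.7/1.1) = 94 − 20.54 = 73.46 dB SPL.
forklift: 82 − 20·log₁₀(12.4/1.1) = 82 − 21.04 = 60.96 dB SPL.
Σ 10^(L/10) = 2.345e+07 → L_total = 10·log₁₀(2.345e+07) = 73.70 dB SPL.

73.7 dB SPL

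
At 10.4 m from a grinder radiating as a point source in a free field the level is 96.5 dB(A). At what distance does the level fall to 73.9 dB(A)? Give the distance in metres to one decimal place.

140.3 m

The 22.6 dB drop corresponds to a distance ratio of 10^(22.6/20) for a point source.
r₂ = 10.4·10^((96.5−73.9)/20) = 10.4·10^(22.6/20) = 140.29 m.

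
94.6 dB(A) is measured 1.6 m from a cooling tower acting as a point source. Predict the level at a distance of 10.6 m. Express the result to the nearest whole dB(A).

78 dB(A)

Spherical spreading from a point source gives a 20·log₁₀(r₂/r₁) drop.
L₂ = 94.6 − 20·log₁₀(10.6/1.6) = 94.6 − 16.424 = 78.18 dB(A).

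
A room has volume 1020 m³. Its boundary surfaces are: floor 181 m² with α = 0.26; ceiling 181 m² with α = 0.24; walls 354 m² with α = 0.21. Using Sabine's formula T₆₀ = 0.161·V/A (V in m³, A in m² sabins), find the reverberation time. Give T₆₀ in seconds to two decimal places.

1.00 s

Total absorption A = 181·0.26 + 181·0.24 + 354·0.21 = 164.84 m² sabins.
T₆₀ = 0.161 × 1020 / 164.84 = 0.996 s.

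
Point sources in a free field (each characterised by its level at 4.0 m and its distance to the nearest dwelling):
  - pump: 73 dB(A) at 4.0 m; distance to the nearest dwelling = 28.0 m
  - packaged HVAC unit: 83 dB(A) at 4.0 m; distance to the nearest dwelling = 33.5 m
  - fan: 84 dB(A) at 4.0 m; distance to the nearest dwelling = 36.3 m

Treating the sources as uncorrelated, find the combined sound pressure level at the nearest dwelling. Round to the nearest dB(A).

Apply inverse-square spreading to bring every level to the receiver, then sum 10^(L/10).
pump: 73 − 20·log₁₀(28.0/4.0) = 73 − 16.90 = 56.10 dB(A).
packaged HVAC unit: 83 − 20·log₁₀(33.5/4.0) = 83 − 18.46 = 64.54 dB(A).
fan: 84 − 20·log₁₀(36.3/4.0) = 84 − 19.16 = 64.84 dB(A).
Σ 10^(L/10) = 6.302e+06 → L_total = 10·log₁₀(6.302e+06) = 67.99 dB(A).

68 dB(A)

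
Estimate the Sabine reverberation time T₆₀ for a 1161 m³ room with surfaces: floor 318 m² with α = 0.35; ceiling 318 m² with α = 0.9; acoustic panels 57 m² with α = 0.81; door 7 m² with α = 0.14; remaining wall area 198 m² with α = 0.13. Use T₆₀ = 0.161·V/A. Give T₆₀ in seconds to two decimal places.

Total absorption A = 318·0.35 + 318·0.9 + 57·0.81 + 7·0.14 + 198·0.13 = 470.39 m² sabins.
T₆₀ = 0.161·V/A = 0.161·1161/470.39 = 0.397 s.

0.40 s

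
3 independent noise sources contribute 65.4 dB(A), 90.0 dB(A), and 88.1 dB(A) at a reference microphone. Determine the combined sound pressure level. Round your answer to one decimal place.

92.2 dB(A)

For uncorrelated sources the intensities add, so convert each level to linear form, sum, and take 10·log₁₀ of the total.
Σ 10^(L/10) = 10^(65.4/10) + 10^(90.0/10) + 10^(88.1/10) = 1.649e+09.
L_total = 10·log₁₀(1.649e+09) = 92.17 dB(A).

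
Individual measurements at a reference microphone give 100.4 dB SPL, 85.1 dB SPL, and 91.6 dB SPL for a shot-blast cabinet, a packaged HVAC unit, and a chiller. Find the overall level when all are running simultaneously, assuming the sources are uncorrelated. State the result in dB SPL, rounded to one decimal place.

101.0 dB SPL

Incoherent sources combine by intensity addition: L_total = 10·log₁₀(Σ 10^(L_i/10)).
Σ 10^(L/10) = 10^(100.4/10) + 10^(85.1/10) + 10^(91.6/10) = 1.273e+10.
L_total = 10·log₁₀(1.273e+10) = 101.05 dB SPL.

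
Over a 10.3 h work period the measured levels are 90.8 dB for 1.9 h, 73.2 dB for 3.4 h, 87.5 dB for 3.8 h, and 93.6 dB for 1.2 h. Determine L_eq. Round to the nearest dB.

Weight each interval's intensity by its duration and average over T = 10.3 h:
Σ tᵢ·10^(Lᵢ/10) = 1.9·10^(90.8/10) + 3.4·10^(73.2/10) + 3.8·10^(87.5/10) + 1.2·10^(93.6/10) = 7.241e+09.
L_eq = 10·log₁₀(7.241e+09/10.3) = 88.47 dB.

88 dB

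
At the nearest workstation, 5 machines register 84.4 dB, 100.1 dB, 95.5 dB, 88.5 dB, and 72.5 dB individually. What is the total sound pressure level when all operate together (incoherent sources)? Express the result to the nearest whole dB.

Incoherent sources combine by intensity addition: L_total = 10·log₁₀(Σ 10^(L_i/10)).
Σ 10^(L/10) = 10^(84.4/10) + 10^(100.1/10) + 10^(95.5/10) + 10^(88.5/10) + 10^(72.5/10) = 1.478e+10.
L_total = 10·log₁₀(1.478e+10) = 101.70 dB.

102 dB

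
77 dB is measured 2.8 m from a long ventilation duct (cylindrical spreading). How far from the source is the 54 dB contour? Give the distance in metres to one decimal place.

Line-source spreading drops the level by 10·log₁₀(r₂/r₁); inverting, r₂/r₁ = 10^(ΔL/10).
r₂ = 2.8·10^((77−54)/10) = 2.8·10^(23.0/10) = 558.67 m.

558.7 m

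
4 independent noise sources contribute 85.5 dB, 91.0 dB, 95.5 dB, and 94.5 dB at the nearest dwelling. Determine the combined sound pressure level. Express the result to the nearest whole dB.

99 dB

For uncorrelated sources the intensities add, so convert each level to linear form, sum, and take 10·log₁₀ of the total.
Σ 10^(L/10) = 10^(85.5/10) + 10^(91.0/10) + 10^(95.5/10) + 10^(94.5/10) = 7.980e+09.
L_total = 10·log₁₀(7.980e+09) = 99.02 dB.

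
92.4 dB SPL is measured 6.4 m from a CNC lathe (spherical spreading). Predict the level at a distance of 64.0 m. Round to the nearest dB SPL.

Spherical spreading from a point source gives a 20·log₁₀(r₂/r₁) drop.
L₂ = 92.4 − 20·log₁₀(64.0/6.4) = 92.4 − 20.000 = 72.40 dB SPL.

72 dB SPL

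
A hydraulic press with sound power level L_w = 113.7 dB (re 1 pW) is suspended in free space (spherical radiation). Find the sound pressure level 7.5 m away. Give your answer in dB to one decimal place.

85.2 dB

Free-field spherical radiation: L_p = L_w − 10·log₁₀(4π·r²), r = 7.5 m.
4π·r² = 706.9 m², 10·log₁₀ of that is 28.493 dB.
L_p = 113.7 − 28.493 = 85.21 dB.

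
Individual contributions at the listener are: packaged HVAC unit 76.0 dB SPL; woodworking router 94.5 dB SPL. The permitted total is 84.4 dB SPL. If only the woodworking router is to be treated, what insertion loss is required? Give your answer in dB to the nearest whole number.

Everything except the woodworking router sums to 10^(76.0/10) = 3.981e+07 in linear terms, 76.00 dB SPL.
The limit corresponds to 10^(84.4/10) = 2.754e+08; subtracting the fixed part leaves 2.356e+08 for the woodworking router, i.e. 83.72 dB SPL.
So the woodworking router must be reduced from 94.5 to 83.72 dB SPL: IL = 10.78 dB.

11 dB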